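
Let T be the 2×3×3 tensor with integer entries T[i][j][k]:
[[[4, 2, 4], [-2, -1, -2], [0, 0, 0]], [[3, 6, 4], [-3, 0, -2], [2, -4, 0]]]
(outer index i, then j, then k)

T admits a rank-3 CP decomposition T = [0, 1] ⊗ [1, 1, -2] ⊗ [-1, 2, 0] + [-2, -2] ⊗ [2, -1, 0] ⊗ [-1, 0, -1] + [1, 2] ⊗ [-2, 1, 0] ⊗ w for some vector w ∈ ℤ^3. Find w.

Subtract the known terms from T to get the rank-1 residual R = [1, 2] ⊗ [-2, 1, 0] ⊗ w, so R[i,j,k] = a[i]·b[j]·w[k]. Pick indices with nonzero a[0]·b[0] = (1)·(-2) = -2. Only the fibre through (0,0,·) is needed: R[0,0,:] = T[0,0,:] − Σₗ aₗ[0]bₗ[0]cₗ = [4, 2, 4] − (0)·(1)·[-1, 2, 0] − (-2)·(2)·[-1, 0, -1] = [0, 2, 0]. Then w[k] = R[0,0,k] / -2 for each k, giving w = [0, 2, 0] / -2 = [0, -1, 0].

w = [0, -1, 0]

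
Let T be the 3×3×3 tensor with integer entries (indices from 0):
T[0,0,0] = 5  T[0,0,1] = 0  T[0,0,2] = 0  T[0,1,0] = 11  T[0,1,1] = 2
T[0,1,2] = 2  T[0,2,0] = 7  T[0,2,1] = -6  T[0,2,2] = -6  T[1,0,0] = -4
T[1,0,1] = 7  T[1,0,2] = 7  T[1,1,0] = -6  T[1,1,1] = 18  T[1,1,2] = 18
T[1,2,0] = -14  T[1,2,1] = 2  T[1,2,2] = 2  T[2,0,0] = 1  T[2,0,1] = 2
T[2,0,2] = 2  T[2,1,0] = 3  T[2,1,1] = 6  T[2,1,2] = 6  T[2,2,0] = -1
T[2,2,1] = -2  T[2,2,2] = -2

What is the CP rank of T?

Lower bound: the mode-3 unfolding of T (rows indexed by k, columns by (i,j) = (0,0), (0,1), (0,2), (1,0), (1,1), (1,2), (2,0), (2,1), (2,2)) is [[5, 11, 7, -4, -6, -14, 1, 3, -1], [0, 2, -6, 7, 18, 2, 2, 6, -2], [0, 2, -6, 7, 18, 2, 2, 6, -2]].
There the 2×2 minor on rows k ∈ {0, 1}, columns (i,j) ∈ {(0,0), (0,1)} is det [[5, 11], [0, 2]] = 10 ≠ 0, so this unfolding has rank ≥ 2; CP rank is at least every unfolding rank, so rank(T) ≥ 2. (Unfolding ranks only ever bound the CP rank from below — rank(T) can be strictly larger than all of them — so the matching upper bound has to come from an explicit 2-term decomposition.)
Upper bound — finding two terms. Write S_k = T[:,:,k] for the frontal slices: S₀ = [[5, 11, 7], [-4, -6, -14], [1, 3, -1]], S₁ = [[0, 2, -6], [7, 18, 2], [2, 6, -2]], S₂ = [[0, 2, -6], [7, 18, 2], [2, 6, -2]].
If T = a₁ ⊗ b₁ ⊗ c₁ + a₂ ⊗ b₂ ⊗ c₂ then each S_k = c₁[k]·a₁b₁ᵀ + c₂[k]·a₂b₂ᵀ. S₀ and S₁ are linearly independent, so a₁b₁ᵀ and a₂b₂ᵀ must span the same plane of matrices: they are the rank-1 matrices of the form x·S₀ + y·S₁.
The 2×2 minor of x·S₀ + y·S₁ on rows {0,1}, columns {0,1} is 14·x² + 21·xy − 14·y² = 7·(x + 2·y)(2·x − y), vanishing at (x:y) = (2:-1) and (1:2).
M₁ = 2·S₀ − S₁ = [[10, 20, 20], [-15, -30, -30], [0, 0, 0]] = 5·(2, -3, 0)(1, 2, 2)ᵀ and M₂ = S₀ + 2·S₁ = [[5, 15, -5], [10, 30, -10], [5, 15, -5]] = 5·(1, 2, 1)(1, 3, -1)ᵀ, so take a₁ = (2, -3, 0), b₁ = (1, 2, 2), a₂ = (1, 2, 1), b₂ = (1, 3, -1).
Each slice is an integer combination of E₁ = a₁b₁ᵀ and E₂ = a₂b₂ᵀ: S₀ = 2·E₁ + E₂, S₁ = −E₁ + 2·E₂, S₂ = −E₁ + 2·E₂; reading off coefficients, c₁ = (2, -1, -1) and c₂ = (1, 2, 2).
Hence T = (2, -3, 0) ⊗ (1, 2, 2) ⊗ (2, -1, -1) + (1, 2, 1) ⊗ (1, 3, -1) ⊗ (1, 2, 2), so rank(T) ≤ 2.
These bounds meet, so rank(T) = 2.

2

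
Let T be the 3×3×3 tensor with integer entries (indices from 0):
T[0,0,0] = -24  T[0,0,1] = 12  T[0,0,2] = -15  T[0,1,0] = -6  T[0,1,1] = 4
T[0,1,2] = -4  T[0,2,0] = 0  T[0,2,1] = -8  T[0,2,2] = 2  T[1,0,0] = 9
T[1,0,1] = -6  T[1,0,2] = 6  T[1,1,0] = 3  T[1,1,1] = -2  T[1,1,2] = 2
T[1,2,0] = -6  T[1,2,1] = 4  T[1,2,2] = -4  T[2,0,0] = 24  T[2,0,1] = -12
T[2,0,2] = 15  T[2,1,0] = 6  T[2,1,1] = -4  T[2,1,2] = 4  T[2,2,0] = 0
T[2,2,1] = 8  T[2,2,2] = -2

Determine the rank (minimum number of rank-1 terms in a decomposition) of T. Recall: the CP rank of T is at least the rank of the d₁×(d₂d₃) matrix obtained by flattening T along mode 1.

Lower bound: in the mode-2 unfolding of T (rows indexed by j, columns by (i,k)) the 2×2 minor on rows j ∈ {0, 1}, columns (i,k) ∈ {(0,0), (0,1)} is det [[-24, 12], [-6, 4]] = -24 ≠ 0, so that unfolding has rank ≥ 2 and hence rank(T) ≥ 2 (CP rank is at least every unfolding rank, though it can be larger).
Upper bound: with S_k = T[:,:,k], the two rank-1 terms a₁b₁ᵀ, a₂b₂ᵀ are the rank-1 members of the pencil x·S₀ + y·S₁.
The 2×2 minor of x·S₀ + y·S₁ on rows {0,1}, columns {0,1} is −18·x² + 12·xy = (-6)·(3·x − 2·y)(x), vanishing at (x:y) = (2:3) and (0:1).
M₁ = 2·S₀ + 3·S₁ = [[-12, 0, -24], [0, 0, 0], [12, 0, 24]] = (-12)·[1, 0, -1][1, 0, 2]ᵀ and M₂ = S₁ = [[12, 4, -8], [-6, -2, 4], [-12, -4, 8]] = 2·[2, -1, -2][3, 1, -2]ᵀ, so take a₁ = [1, 0, -1], b₁ = [1, 0, 2], a₂ = [2, -1, -2], b₂ = [3, 1, -2].
Each slice is an integer combination of E₁ = a₁b₁ᵀ and E₂ = a₂b₂ᵀ: S₀ = −6·E₁ − 3·E₂, S₁ = 2·E₂, S₂ = −3·E₁ − 2·E₂; reading off coefficients, c₁ = [-6, 0, -3] and c₂ = [-3, 2, -2].
Hence T = [1, 0, -1] ⊗ [1, 0, 2] ⊗ [-6, 0, -3] + [2, -1, -2] ⊗ [3, 1, -2] ⊗ [-3, 2, -2], so rank(T) ≤ 2.
These bounds meet, so rank(T) = 2.

2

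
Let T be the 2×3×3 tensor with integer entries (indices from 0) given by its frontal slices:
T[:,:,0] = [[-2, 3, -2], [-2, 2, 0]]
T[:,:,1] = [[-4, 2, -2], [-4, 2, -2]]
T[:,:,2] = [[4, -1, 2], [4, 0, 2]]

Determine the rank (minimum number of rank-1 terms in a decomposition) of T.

3

Lower bound: the mode-3 unfolding of T (rows indexed by k, columns by (i,j) = (0,0), (0,1), (0,2), (1,0), (1,1), (1,2)) is [[-2, 3, -2, -2, 2, 0], [-4, 2, -2, -4, 2, -2], [4, -1, 2, 4, 0, 2]].
There the 3×3 minor on rows k ∈ {0, 1, 2}, columns (i,j) ∈ {(0,0), (0,1), (0,2)} is det [[-2, 3, -2], [-4, 2, -2], [4, -1, 2]] = 4 ≠ 0, so this unfolding has rank ≥ 3; CP rank is at least every unfolding rank, so rank(T) ≥ 3. (Unfolding ranks only ever bound the CP rank from below — rank(T) can be strictly larger than all of them — so the matching upper bound has to come from an explicit 3-term decomposition.)
Upper bound: T is a sum of 3 rank-1 terms, T = [1, -1] (x) [0, 1, -1] (x) [1, 0, 0] + [1, 1] (x) [2, -1, 1] (x) [-1, -2, 2] + [1, 2] (x) [0, 1, 0] (x) [1, 0, 1] (written with every a and b primitive with positive leading entry and the scale carried by c; CP decompositions are not unique, and this one is verified by expanding entrywise), so rank(T) ≤ 3.
These bounds meet, so rank(T) = 3.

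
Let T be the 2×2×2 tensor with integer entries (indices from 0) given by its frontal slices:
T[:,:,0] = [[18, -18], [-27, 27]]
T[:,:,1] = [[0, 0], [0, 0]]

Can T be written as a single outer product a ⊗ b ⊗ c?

If T = a ⊗ b ⊗ c then every fibre of T is a multiple of the corresponding factor, so read the factors off the fibres through the nonzero entry T[0,0,0] = 18.
The mode-1 fibre T[:,0,0] = [18, -27] gives a = [2, -3] (primitive direction); the mode-2 fibre T[0,:,0] = [18, -18] gives b = [1, -1]; then c[k] = T[0,0,k] / (a[0]·b[0]) = [18, 0] / 2 = [9, 0].
Expanding [2, -3] ⊗ [1, -1] ⊗ [9, 0] reproduces all 8 entries of T, so T = [2, -3] ⊗ [1, -1] ⊗ [9, 0] and rank(T) ≤ 1.
Equivalently every frontal slice T[:,:,k] is c[k] times the rank-1 matrix [2, -3] ⊗ [1, -1]. So T has rank 1 (it is nonzero).

Yes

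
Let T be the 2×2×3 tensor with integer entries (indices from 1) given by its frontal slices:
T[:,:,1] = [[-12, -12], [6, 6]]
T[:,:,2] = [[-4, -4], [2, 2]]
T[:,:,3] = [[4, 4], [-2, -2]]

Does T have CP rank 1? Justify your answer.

Yes

If T = a ∘ b ∘ c then every fibre of T is a multiple of the corresponding factor, so read the factors off the fibres through the nonzero entry T[1,1,1] = -12.
The mode-1 fibre T[:,1,1] = [-12, 6] gives a = [2, -1] (primitive direction); the mode-2 fibre T[1,:,1] = [-12, -12] gives b = [1, 1]; then c[k] = T[1,1,k] / (a[1]·b[1]) = [-12, -4, 4] / 2 = [-6, -2, 2].
Expanding [2, -1] ∘ [1, 1] ∘ [-6, -2, 2] reproduces all 12 entries of T, so T = [2, -1] ∘ [1, 1] ∘ [-6, -2, 2] and rank(T) ≤ 1.
Equivalently every frontal slice T[:,:,k] is c[k] times the rank-1 matrix [2, -1] ∘ [1, 1]. So T has rank 1 (it is nonzero).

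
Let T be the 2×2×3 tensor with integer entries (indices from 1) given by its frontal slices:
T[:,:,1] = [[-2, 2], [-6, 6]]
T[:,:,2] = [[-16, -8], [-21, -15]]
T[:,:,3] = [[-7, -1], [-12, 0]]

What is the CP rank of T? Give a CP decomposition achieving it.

Lower bound: the mode-2 unfolding of T (rows indexed by j, columns by (i,k) = (1,1), (1,2), (1,3), (2,1), (2,2), (2,3)) is [[-2, -16, -7, -6, -21, -12], [2, -8, -1, 6, -15, 0]].
There the 2×2 minor on rows j ∈ {1, 2}, columns (i,k) ∈ {(1,1), (1,2)} is det [[-2, -16], [2, -8]] = 48 ≠ 0, so this unfolding has rank ≥ 2; CP rank is at least every unfolding rank, so rank(T) ≥ 2. (Flattening ranks never certify an upper bound on CP rank; for that we must actually write T with 2 rank-1 terms.)
Upper bound — finding two terms. Write S_k = T[:,:,k] for the frontal slices: S₁ = [[-2, 2], [-6, 6]], S₂ = [[-16, -8], [-21, -15]], S₃ = [[-7, -1], [-12, 0]].
If T = a₁ ⊗ b₁ ⊗ c₁ + a₂ ⊗ b₂ ⊗ c₂ then each S_k = c₁[k]·a₁b₁ᵀ + c₂[k]·a₂b₂ᵀ. S₁ and S₂ are linearly independent, so a₁b₁ᵀ and a₂b₂ᵀ must span the same plane of matrices: they are the rank-1 matrices of the form x·S₁ + y·S₂.
det(x·S₁ + y·S₂) is −72·xy + 72·y² = (-72)·(x − y)(y), vanishing at (x:y) = (1:1) and (1:0).
M₁ = S₁ + S₂ = [[-18, -6], [-27, -9]] = (-3)·[2, 3][3, 1]ᵀ and M₂ = S₁ = [[-2, 2], [-6, 6]] = (-2)·[1, 3][1, -1]ᵀ, so take a₁ = [2, 3], b₁ = [3, 1], a₂ = [1, 3], b₂ = [1, -1].
Each slice is an integer combination of E₁ = a₁b₁ᵀ and E₂ = a₂b₂ᵀ: S₁ = −2·E₂, S₂ = −3·E₁ + 2·E₂, S₃ = −E₁ − E₂; reading off coefficients, c₁ = [0, -3, -1] and c₂ = [-2, 2, -1].
Hence T = [2, 3] ⊗ [3, 1] ⊗ [0, -3, -1] + [1, 3] ⊗ [1, -1] ⊗ [-2, 2, -1], so rank(T) ≤ 2.
These bounds meet, so rank(T) = 2.

rank(T) = 2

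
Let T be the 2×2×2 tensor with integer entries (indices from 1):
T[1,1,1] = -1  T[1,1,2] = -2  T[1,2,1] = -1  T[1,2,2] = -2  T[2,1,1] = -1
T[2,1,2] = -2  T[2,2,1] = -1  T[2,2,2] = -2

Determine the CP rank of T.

Lower bound: T ≠ 0 (e.g. T[1,1,1] = -1), so rank(T) ≥ 1.
Upper bound: if T = a ∘ b ∘ c then every fibre of T is a multiple of the corresponding factor, so read the factors off the fibres through the nonzero entry T[1,1,1] = -1.
The mode-1 fibre T[:,1,1] = [-1, -1] gives a = (1, 1) (primitive direction); the mode-2 fibre T[1,:,1] = [-1, -1] gives b = (1, 1); then c[k] = T[1,1,k] / (a[1]·b[1]) = [-1, -2] / 1 = (-1, -2).
Expanding (1, 1) ∘ (1, 1) ∘ (-1, -2) reproduces all 8 entries of T, so T = (1, 1) ∘ (1, 1) ∘ (-1, -2) and rank(T) ≤ 1.
These bounds meet, so rank(T) = 1.
Check entry T[2,2,1] = -1: (1)·(1)·(-1) = -1.

1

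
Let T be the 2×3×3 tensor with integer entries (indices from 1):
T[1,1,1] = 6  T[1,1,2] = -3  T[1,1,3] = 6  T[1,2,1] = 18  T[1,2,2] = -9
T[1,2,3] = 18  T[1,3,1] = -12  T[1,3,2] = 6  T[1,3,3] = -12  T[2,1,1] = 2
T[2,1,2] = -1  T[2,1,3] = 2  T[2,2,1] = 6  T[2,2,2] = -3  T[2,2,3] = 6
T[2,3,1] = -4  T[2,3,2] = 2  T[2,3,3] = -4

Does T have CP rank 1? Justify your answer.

If T = a ⊗ b ⊗ c then every fibre of T is a multiple of the corresponding factor, so read the factors off the fibres through the nonzero entry T[1,1,1] = 6.
The mode-1 fibre T[:,1,1] = [6, 2] gives a = [3, 1] (primitive direction); the mode-2 fibre T[1,:,1] = [6, 18, -12] gives b = [1, 3, -2]; then c[k] = T[1,1,k] / (a[1]·b[1]) = [6, -3, 6] / 3 = [2, -1, 2].
Expanding [3, 1] ⊗ [1, 3, -2] ⊗ [2, -1, 2] reproduces all 18 entries of T, so T = [3, 1] ⊗ [1, 3, -2] ⊗ [2, -1, 2] and rank(T) ≤ 1.
Equivalently every frontal slice T[:,:,k] is c[k] times the rank-1 matrix [3, 1] ⊗ [1, 3, -2]. So T has rank 1 (it is nonzero).

Yes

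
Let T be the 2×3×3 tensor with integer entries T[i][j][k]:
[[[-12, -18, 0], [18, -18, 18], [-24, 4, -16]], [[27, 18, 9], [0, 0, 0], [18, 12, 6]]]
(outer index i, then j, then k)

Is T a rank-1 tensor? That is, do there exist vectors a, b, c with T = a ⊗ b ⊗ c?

No

The mode-1 unfolding of T (rows indexed by i, columns by (j,k) = (0,0), (0,1), (0,2), (1,0), (1,1), (1,2), (2,0), (2,1), (2,2)) is [[-12, -18, 0, 18, -18, 18, -24, 4, -16], [27, 18, 9, 0, 0, 0, 18, 12, 6]].
There the 2×2 minor on rows i ∈ {0, 1}, columns (j,k) ∈ {(0,0), (0,1)} is det [[-12, -18], [27, 18]] = 270 ≠ 0, so this unfolding has rank ≥ 2; CP rank is at least every unfolding rank, so rank(T) ≥ 2.
In particular rank(T) ≥ 2 > 1, so T is not rank-1.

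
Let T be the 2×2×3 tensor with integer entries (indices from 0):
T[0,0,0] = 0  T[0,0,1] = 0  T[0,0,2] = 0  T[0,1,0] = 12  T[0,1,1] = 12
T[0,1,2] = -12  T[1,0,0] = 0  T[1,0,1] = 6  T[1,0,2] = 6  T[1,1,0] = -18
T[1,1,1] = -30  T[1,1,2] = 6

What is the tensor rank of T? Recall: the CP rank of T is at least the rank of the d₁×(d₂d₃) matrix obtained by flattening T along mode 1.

Lower bound: the mode-1 unfolding of T (rows indexed by i, columns by (j,k) = (0,0), (0,1), (0,2), (1,0), (1,1), (1,2)) is [[0, 0, 0, 12, 12, -12], [0, 6, 6, -18, -30, 6]].
There the 2×2 minor on rows i ∈ {0, 1}, columns (j,k) ∈ {(0,1), (1,0)} is det [[0, 12], [6, -18]] = -72 ≠ 0, so this unfolding has rank ≥ 2; CP rank is at least every unfolding rank, so rank(T) ≥ 2. (This is only a lower bound: in general the CP rank may exceed every unfolding rank, so we still need to exhibit 2 rank-1 terms summing to T.)
Upper bound — finding two terms. Write S_k = T[:,:,k] for the frontal slices: S₀ = [[0, 12], [0, -18]], S₁ = [[0, 12], [6, -30]], S₂ = [[0, -12], [6, 6]].
If T = a₁ (x) b₁ (x) c₁ + a₂ (x) b₂ (x) c₂ then each S_k = c₁[k]·a₁b₁ᵀ + c₂[k]·a₂b₂ᵀ. S₀ and S₁ are linearly independent, so a₁b₁ᵀ and a₂b₂ᵀ must span the same plane of matrices: they are the rank-1 matrices of the form x·S₀ + y·S₁.
det(x·S₀ + y·S₁) is −72·xy − 72·y² = (-72)·(y)(x + y), vanishing at (x:y) = (1:0) and (1:-1).
M₁ = S₀ = [[0, 12], [0, -18]] = 6·[2, -3][0, 1]ᵀ and M₂ = S₀ − S₁ = [[0, 0], [-6, 12]] = (-6)·[0, 1][1, -2]ᵀ, so take a₁ = [2, -3], b₁ = [0, 1], a₂ = [0, 1], b₂ = [1, -2].
Each slice is an integer combination of E₁ = a₁b₁ᵀ and E₂ = a₂b₂ᵀ: S₀ = 6·E₁, S₁ = 6·E₁ + 6·E₂, S₂ = −6·E₁ + 6·E₂; reading off coefficients, c₁ = [6, 6, -6] and c₂ = [0, 6, 6].
Hence T = [2, -3] (x) [0, 1] (x) [6, 6, -6] + [0, 1] (x) [1, -2] (x) [0, 6, 6], so rank(T) ≤ 2.
These bounds meet, so rank(T) = 2.
Check entry T[0,1,2] = -12: (2)·(1)·(-6) + (0)·(-2)·(6) = -12.

2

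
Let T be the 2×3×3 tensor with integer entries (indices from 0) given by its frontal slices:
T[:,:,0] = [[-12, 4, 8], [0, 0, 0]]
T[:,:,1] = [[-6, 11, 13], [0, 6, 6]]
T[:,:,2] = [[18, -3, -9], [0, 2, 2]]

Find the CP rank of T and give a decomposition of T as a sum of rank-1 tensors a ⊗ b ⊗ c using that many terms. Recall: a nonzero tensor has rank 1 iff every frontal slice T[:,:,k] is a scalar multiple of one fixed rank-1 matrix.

rank(T) = 2

Lower bound: the mode-2 unfolding of T (rows indexed by j, columns by (i,k) = (0,0), (0,1), (0,2), (1,0), (1,1), (1,2)) is [[-12, -6, 18, 0, 0, 0], [4, 11, -3, 0, 6, 2], [8, 13, -9, 0, 6, 2]].
There the 2×2 minor on rows j ∈ {0, 1}, columns (i,k) ∈ {(0,0), (0,1)} is det [[-12, -6], [4, 11]] = -108 ≠ 0, so this unfolding has rank ≥ 2; CP rank is at least every unfolding rank, so rank(T) ≥ 2. (Flattening ranks never certify an upper bound on CP rank; for that we must actually write T with 2 rank-1 terms.)
Upper bound — finding two terms. Write S_k = T[:,:,k] for the frontal slices: S₀ = [[-12, 4, 8], [0, 0, 0]], S₁ = [[-6, 11, 13], [0, 6, 6]], S₂ = [[18, -3, -9], [0, 2, 2]].
If T = a₁ ⊗ b₁ ⊗ c₁ + a₂ ⊗ b₂ ⊗ c₂ then each S_k = c₁[k]·a₁b₁ᵀ + c₂[k]·a₂b₂ᵀ. S₀ and S₁ are linearly independent, so a₁b₁ᵀ and a₂b₂ᵀ must span the same plane of matrices: they are the rank-1 matrices of the form x·S₀ + y·S₁.
The 2×2 minor of x·S₀ + y·S₁ on rows {0,1}, columns {0,1} is −72·xy − 36·y² = (-36)·(y)(2·x + y), vanishing at (x:y) = (1:0) and (1:-2).
M₁ = S₀ = [[-12, 4, 8], [0, 0, 0]] = (-4)·[1, 0][3, -1, -2]ᵀ and M₂ = S₀ − 2·S₁ = [[0, -18, -18], [0, -12, -12]] = (-6)·[3, 2][0, 1, 1]ᵀ, so take a₁ = [1, 0], b₁ = [3, -1, -2], a₂ = [3, 2], b₂ = [0, 1, 1].
Each slice is an integer combination of E₁ = a₁b₁ᵀ and E₂ = a₂b₂ᵀ: S₀ = −4·E₁, S₁ = −2·E₁ + 3·E₂, S₂ = 6·E₁ + E₂; reading off coefficients, c₁ = [-4, -2, 6] and c₂ = [0, 3, 1].
Hence T = [1, 0] ⊗ [3, -1, -2] ⊗ [-4, -2, 6] + [3, 2] ⊗ [0, 1, 1] ⊗ [0, 3, 1], so rank(T) ≤ 2.
These bounds meet, so rank(T) = 2.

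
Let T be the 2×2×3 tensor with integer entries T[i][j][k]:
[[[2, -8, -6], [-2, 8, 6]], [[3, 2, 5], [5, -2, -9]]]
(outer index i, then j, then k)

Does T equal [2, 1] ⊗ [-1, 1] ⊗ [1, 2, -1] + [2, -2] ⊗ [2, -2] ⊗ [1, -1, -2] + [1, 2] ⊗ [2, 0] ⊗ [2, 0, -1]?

Reconstruct entry (0,0,0) from the claimed factors: Σₗ aₗ[0]bₗ[0]cₗ[0] = (2)·(-1)·(1) + (2)·(2)·(1) + (1)·(2)·(2) = 6, but T[0,0,0] = 2. The claim is false.

No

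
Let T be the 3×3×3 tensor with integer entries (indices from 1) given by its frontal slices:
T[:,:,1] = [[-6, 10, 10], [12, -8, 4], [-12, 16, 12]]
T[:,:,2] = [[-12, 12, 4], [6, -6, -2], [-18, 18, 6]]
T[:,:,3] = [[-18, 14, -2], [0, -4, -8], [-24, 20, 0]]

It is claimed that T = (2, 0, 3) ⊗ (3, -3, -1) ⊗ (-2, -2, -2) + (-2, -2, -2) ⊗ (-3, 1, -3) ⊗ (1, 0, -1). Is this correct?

Reconstruct entry (2,1,1) from the claimed factors: Σₗ aₗ[2]bₗ[1]cₗ[1] = (0)·(3)·(-2) + (-2)·(-3)·(1) = 6, but T[2,1,1] = 12. The claim is false.

No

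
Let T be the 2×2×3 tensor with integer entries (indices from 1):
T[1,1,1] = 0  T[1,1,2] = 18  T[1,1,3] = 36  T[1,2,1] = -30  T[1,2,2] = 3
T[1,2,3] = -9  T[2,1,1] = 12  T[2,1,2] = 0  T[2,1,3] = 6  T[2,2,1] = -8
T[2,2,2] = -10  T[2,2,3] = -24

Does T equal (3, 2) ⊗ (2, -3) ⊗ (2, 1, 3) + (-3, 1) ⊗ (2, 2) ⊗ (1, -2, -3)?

Reconstruct entry (1,1,1) from the claimed factors: Σₗ aₗ[1]bₗ[1]cₗ[1] = (3)·(2)·(2) + (-3)·(2)·(1) = 6, but T[1,1,1] = 0. The claim is false.

No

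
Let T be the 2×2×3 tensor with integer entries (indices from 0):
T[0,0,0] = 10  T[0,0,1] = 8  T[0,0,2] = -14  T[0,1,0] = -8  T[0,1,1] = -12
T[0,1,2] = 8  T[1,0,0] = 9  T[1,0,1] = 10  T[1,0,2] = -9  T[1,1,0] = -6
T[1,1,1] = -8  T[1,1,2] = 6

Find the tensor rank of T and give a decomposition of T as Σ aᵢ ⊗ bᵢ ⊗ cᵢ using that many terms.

rank(T) = 3

Lower bound: the mode-3 unfolding of T (rows indexed by k, columns by (i,j) = (0,0), (0,1), (1,0), (1,1)) is [[10, -8, 9, -6], [8, -12, 10, -8], [-14, 8, -9, 6]].
There the 3×3 minor on rows k ∈ {0, 1, 2}, columns (i,j) ∈ {(0,0), (0,1), (1,0)} is det [[10, -8, 9], [8, -12, 10], [-14, 8, -9]] = -112 ≠ 0, so this unfolding has rank ≥ 3; CP rank is at least every unfolding rank, so rank(T) ≥ 3. (Unfolding ranks only ever bound the CP rank from below — rank(T) can be strictly larger than all of them — so the matching upper bound has to come from an explicit 3-term decomposition.)
Upper bound: T is a sum of 3 rank-1 terms, T = [1, 0] ⊗ [1, 0] ⊗ [0, -4, -4] + [1, 1] ⊗ [2, -1] ⊗ [4, 4, -4] + [2, 1] ⊗ [1, -2] ⊗ [1, 2, -1] (written with every a and b primitive with positive leading entry and the scale carried by c; CP decompositions are not unique, and this one is verified by expanding entrywise), so rank(T) ≤ 3.
These bounds meet, so rank(T) = 3.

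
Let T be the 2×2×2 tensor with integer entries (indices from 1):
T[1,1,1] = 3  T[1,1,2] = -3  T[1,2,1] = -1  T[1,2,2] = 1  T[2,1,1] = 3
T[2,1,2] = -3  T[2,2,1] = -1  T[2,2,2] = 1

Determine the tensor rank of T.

Lower bound: T ≠ 0 (e.g. T[1,1,1] = 3), so rank(T) ≥ 1.
Upper bound: if T = a ⊗ b ⊗ c then every fibre of T is a multiple of the corresponding factor, so read the factors off the fibres through the nonzero entry T[1,1,1] = 3.
The mode-1 fibre T[:,1,1] = [3, 3] gives a = [1, 1] (primitive direction); the mode-2 fibre T[1,:,1] = [3, -1] gives b = [3, -1]; then c[k] = T[1,1,k] / (a[1]·b[1]) = [3, -3] / 3 = [1, -1].
Expanding [1, 1] ⊗ [3, -1] ⊗ [1, -1] reproduces all 8 entries of T, so T = [1, 1] ⊗ [3, -1] ⊗ [1, -1] and rank(T) ≤ 1.
These bounds meet, so rank(T) = 1.

1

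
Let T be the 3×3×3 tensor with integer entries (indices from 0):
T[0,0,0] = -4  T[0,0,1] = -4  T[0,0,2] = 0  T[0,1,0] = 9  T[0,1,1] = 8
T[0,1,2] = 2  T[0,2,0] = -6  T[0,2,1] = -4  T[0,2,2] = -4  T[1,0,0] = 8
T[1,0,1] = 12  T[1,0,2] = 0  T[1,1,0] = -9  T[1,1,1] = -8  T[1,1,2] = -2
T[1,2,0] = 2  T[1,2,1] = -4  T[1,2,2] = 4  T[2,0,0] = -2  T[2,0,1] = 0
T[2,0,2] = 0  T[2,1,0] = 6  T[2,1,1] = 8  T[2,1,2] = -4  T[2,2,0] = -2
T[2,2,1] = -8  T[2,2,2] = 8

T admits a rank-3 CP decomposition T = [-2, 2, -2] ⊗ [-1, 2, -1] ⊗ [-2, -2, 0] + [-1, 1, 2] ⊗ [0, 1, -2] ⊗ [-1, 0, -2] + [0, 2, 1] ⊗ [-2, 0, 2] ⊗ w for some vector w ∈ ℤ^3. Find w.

w = [-1, -2, 0]

Subtract the known terms from T to get the rank-1 residual R = [0, 2, 1] ⊗ [-2, 0, 2] ⊗ w, so R[i,j,k] = a[i]·b[j]·w[k]. Pick indices with nonzero a[1]·b[0] = (2)·(-2) = -4. Only the fibre through (1,0,·) is needed: R[1,0,:] = T[1,0,:] − Σₗ aₗ[1]bₗ[0]cₗ = [8, 12, 0] − (2)·(-1)·[-2, -2, 0] − (1)·(0)·[-1, 0, -2] = [4, 8, 0]. Then w[k] = R[1,0,k] / -4 for each k, giving w = [4, 8, 0] / -4 = [-1, -2, 0].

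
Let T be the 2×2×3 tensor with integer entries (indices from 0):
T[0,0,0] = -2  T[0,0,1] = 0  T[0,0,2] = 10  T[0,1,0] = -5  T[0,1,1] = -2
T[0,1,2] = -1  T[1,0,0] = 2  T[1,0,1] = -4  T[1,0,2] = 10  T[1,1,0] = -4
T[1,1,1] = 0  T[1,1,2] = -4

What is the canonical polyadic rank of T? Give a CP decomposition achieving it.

rank(T) = 3

Lower bound: in the mode-3 unfolding of T (rows indexed by k, columns by (i,j)) the 3×3 minor on rows k ∈ {0, 1, 2}, columns (i,j) ∈ {(0,0), (0,1), (1,0)} is det [[-2, -5, 2], [0, -2, -4], [10, -1, 10]] = 288 ≠ 0, so that unfolding has rank ≥ 3 and hence rank(T) ≥ 3 (CP rank is at least every unfolding rank, though it can be larger).
Upper bound: T is a sum of 3 rank-1 terms, T = [1, 1] (x) [1, -1] (x) [0, 4, 4] + [1, 2] (x) [2, -1] (x) [1, -2, 1] + [2, 1] (x) [1, 1] (x) [-2, 0, 2] (one valid choice — decompositions are not unique — normalised so each a, b is primitive with positive first nonzero entry; check it by expanding all entries), so rank(T) ≤ 3.
These bounds meet, so rank(T) = 3.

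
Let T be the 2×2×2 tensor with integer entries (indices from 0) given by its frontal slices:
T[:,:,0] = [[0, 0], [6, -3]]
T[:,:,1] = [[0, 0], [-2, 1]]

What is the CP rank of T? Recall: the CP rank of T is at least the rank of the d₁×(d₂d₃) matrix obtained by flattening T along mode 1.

1

Lower bound: T ≠ 0 (e.g. T[1,0,0] = 6), so rank(T) ≥ 1.
Upper bound: if T = a ⊗ b ⊗ c then every fibre of T is a multiple of the corresponding factor, so read the factors off the fibres through the nonzero entry T[1,0,0] = 6.
The mode-1 fibre T[:,0,0] = [0, 6] gives a = [0, 1] (primitive direction); the mode-2 fibre T[1,:,0] = [6, -3] gives b = [2, -1]; then c[k] = T[1,0,k] / (a[1]·b[0]) = [6, -2] / 2 = [3, -1].
Expanding [0, 1] ⊗ [2, -1] ⊗ [3, -1] reproduces all 8 entries of T, so T = [0, 1] ⊗ [2, -1] ⊗ [3, -1] and rank(T) ≤ 1.
These bounds meet, so rank(T) = 1.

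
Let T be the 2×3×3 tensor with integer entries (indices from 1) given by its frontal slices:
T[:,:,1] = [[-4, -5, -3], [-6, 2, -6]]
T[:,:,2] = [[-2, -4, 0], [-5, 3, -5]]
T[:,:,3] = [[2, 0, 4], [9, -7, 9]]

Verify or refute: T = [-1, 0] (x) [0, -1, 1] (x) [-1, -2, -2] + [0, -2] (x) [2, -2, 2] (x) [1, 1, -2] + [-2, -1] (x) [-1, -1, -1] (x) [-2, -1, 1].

Reconstruct entrywise from the claimed factors. For example, T[2,1,1] = -6 and Σₗ aₗ[2]bₗ[1]cₗ[1] = (0)·(0)·(-1) + (-2)·(2)·(1) + (-1)·(-1)·(-2) = -6; checking all 18 entries, every one matches. The claim holds.

Yes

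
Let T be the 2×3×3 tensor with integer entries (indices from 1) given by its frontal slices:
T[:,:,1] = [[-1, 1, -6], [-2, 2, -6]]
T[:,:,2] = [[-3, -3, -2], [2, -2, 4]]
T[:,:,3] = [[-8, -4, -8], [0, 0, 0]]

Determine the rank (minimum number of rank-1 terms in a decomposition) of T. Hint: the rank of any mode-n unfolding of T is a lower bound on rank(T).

3

Lower bound: in the mode-3 unfolding of T (rows indexed by k, columns by (i,j)) the 3×3 minor on rows k ∈ {1, 2, 3}, columns (i,j) ∈ {(1,1), (1,2), (1,3)} is det [[-1, 1, -6], [-3, -3, -2], [-8, -4, -8]] = 48 ≠ 0, so that unfolding has rank ≥ 3 and hence rank(T) ≥ 3 (CP rank is at least every unfolding rank, though it can be larger).
Upper bound: T is a sum of 3 rank-1 terms, T = [1, 0] (x) [2, 1, 2] (x) [0, -2, -4] + [1, 2] (x) [1, -1, 2] (x) [-1, 1, 0] + [2, 1] (x) [0, 0, 1] (x) [-2, 0, 0] (written with every a and b primitive with positive leading entry and the scale carried by c; CP decompositions are not unique, and this one is verified by expanding entrywise), so rank(T) ≤ 3.
These bounds meet, so rank(T) = 3.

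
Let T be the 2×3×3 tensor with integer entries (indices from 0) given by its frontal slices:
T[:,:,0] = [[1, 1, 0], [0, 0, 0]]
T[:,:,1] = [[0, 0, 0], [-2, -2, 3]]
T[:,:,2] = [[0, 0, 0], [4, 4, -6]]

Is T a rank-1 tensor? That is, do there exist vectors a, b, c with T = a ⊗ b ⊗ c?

No

The mode-2 unfolding of T (rows indexed by j, columns by (i,k) = (0,0), (0,1), (0,2), (1,0), (1,1), (1,2)) is [[1, 0, 0, 0, -2, 4], [1, 0, 0, 0, -2, 4], [0, 0, 0, 0, 3, -6]].
There the 2×2 minor on rows j ∈ {0, 2}, columns (i,k) ∈ {(0,0), (1,1)} is det [[1, -2], [0, 3]] = 3 ≠ 0, so this unfolding has rank ≥ 2; CP rank is at least every unfolding rank, so rank(T) ≥ 2.
In particular rank(T) ≥ 2 > 1, so T is not rank-1.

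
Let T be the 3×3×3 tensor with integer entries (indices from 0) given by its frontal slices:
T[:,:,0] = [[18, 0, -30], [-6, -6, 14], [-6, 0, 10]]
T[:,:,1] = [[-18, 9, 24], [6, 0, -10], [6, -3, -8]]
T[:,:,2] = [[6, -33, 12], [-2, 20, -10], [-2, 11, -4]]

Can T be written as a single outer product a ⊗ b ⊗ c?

The mode-3 unfolding of T (rows indexed by k, columns by (i,j) = (0,0), (0,1), (0,2), (1,0), (1,1), (1,2), (2,0), (2,1), (2,2)) is [[18, 0, -30, -6, -6, 14, -6, 0, 10], [-18, 9, 24, 6, 0, -10, 6, -3, -8], [6, -33, 12, -2, 20, -10, -2, 11, -4]].
There the 2×2 minor on rows k ∈ {0, 1}, columns (i,j) ∈ {(0,0), (0,1)} is det [[18, 0], [-18, 9]] = 162 ≠ 0, so this unfolding has rank ≥ 2; CP rank is at least every unfolding rank, so rank(T) ≥ 2.
In particular rank(T) ≥ 2 > 1, so T is not rank-1.

No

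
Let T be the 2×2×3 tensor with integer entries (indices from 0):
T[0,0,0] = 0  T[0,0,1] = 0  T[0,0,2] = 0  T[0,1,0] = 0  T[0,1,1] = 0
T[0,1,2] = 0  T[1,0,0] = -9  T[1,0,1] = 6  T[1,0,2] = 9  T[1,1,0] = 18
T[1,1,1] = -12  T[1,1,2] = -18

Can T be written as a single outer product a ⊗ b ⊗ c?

Yes

If T = a ⊗ b ⊗ c then every fibre of T is a multiple of the corresponding factor, so read the factors off the fibres through the nonzero entry T[1,0,0] = -9.
The mode-1 fibre T[:,0,0] = [0, -9] gives a = [0, 1] (primitive direction); the mode-2 fibre T[1,:,0] = [-9, 18] gives b = [1, -2]; then c[k] = T[1,0,k] / (a[1]·b[0]) = [-9, 6, 9] / 1 = [-9, 6, 9].
Expanding [0, 1] ⊗ [1, -2] ⊗ [-9, 6, 9] reproduces all 12 entries of T, so T = [0, 1] ⊗ [1, -2] ⊗ [-9, 6, 9] and rank(T) ≤ 1.
Equivalently every frontal slice T[:,:,k] is c[k] times the rank-1 matrix [0, 1] ⊗ [1, -2]. So T has rank 1 (it is nonzero).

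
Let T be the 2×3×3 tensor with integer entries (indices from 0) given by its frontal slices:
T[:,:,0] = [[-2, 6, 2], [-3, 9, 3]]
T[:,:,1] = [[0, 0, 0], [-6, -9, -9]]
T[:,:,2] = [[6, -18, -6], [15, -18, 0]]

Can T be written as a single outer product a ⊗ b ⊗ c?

No

The mode-2 unfolding of T (rows indexed by j, columns by (i,k) = (0,0), (0,1), (0,2), (1,0), (1,1), (1,2)) is [[-2, 0, 6, -3, -6, 15], [6, 0, -18, 9, -9, -18], [2, 0, -6, 3, -9, 0]].
There the 2×2 minor on rows j ∈ {0, 1}, columns (i,k) ∈ {(0,0), (1,1)} is det [[-2, -6], [6, -9]] = 54 ≠ 0, so this unfolding has rank ≥ 2; CP rank is at least every unfolding rank, so rank(T) ≥ 2.
In particular rank(T) ≥ 2 > 1, so T is not rank-1.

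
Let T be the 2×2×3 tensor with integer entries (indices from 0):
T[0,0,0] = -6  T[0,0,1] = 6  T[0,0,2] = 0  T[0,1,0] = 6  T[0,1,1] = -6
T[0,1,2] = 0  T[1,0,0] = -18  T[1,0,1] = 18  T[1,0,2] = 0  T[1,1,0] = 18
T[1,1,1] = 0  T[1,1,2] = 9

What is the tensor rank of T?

2

Lower bound: the mode-2 unfolding of T (rows indexed by j, columns by (i,k) = (0,0), (0,1), (0,2), (1,0), (1,1), (1,2)) is [[-6, 6, 0, -18, 18, 0], [6, -6, 0, 18, 0, 9]].
There the 2×2 minor on rows j ∈ {0, 1}, columns (i,k) ∈ {(0,0), (1,1)} is det [[-6, 18], [6, 0]] = -108 ≠ 0, so this unfolding has rank ≥ 2; CP rank is at least every unfolding rank, so rank(T) ≥ 2. (This is only a lower bound: in general the CP rank may exceed every unfolding rank, so we still need to exhibit 2 rank-1 terms summing to T.)
Upper bound — finding two terms. Write S_k = T[:,:,k] for the frontal slices: S₀ = [[-6, 6], [-18, 18]], S₁ = [[6, -6], [18, 0]], S₂ = [[0, 0], [0, 9]].
If T = a₁ ⊗ b₁ ⊗ c₁ + a₂ ⊗ b₂ ⊗ c₂ then each S_k = c₁[k]·a₁b₁ᵀ + c₂[k]·a₂b₂ᵀ. S₀ and S₁ are linearly independent, so a₁b₁ᵀ and a₂b₂ᵀ must span the same plane of matrices: they are the rank-1 matrices of the form x·S₀ + y·S₁.
det(x·S₀ + y·S₁) is −108·xy + 108·y² = (-108)·(x − y)(y), vanishing at (x:y) = (1:1) and (1:0).
M₁ = S₀ + S₁ = [[0, 0], [0, 18]] = 18·(0, 1)(0, 1)ᵀ and M₂ = S₀ = [[-6, 6], [-18, 18]] = (-6)·(1, 3)(1, -1)ᵀ, so take a₁ = (0, 1), b₁ = (0, 1), a₂ = (1, 3), b₂ = (1, -1).
Each slice is an integer combination of E₁ = a₁b₁ᵀ and E₂ = a₂b₂ᵀ: S₀ = −6·E₂, S₁ = 18·E₁ + 6·E₂, S₂ = 9·E₁; reading off coefficients, c₁ = (0, 18, 9) and c₂ = (-6, 6, 0).
Hence T = (0, 1) ⊗ (0, 1) ⊗ (0, 18, 9) + (1, 3) ⊗ (1, -1) ⊗ (-6, 6, 0), so rank(T) ≤ 2.
These bounds meet, so rank(T) = 2.
Check entry T[1,1,1] = 0: (1)·(1)·(18) + (3)·(-1)·(6) = 0.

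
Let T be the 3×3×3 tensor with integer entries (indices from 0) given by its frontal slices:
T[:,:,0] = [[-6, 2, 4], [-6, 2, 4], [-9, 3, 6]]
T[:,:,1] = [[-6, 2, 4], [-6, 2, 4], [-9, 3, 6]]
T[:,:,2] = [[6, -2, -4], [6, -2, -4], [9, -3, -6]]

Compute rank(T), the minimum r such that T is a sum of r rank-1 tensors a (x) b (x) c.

1

Lower bound: T ≠ 0 (e.g. T[0,0,0] = -6), so rank(T) ≥ 1.
Upper bound: the mode-1 fibre T[:,0,0] = [-6, -6, -9] gives a = (2, 2, 3) (primitive direction); the mode-2 fibre T[0,:,0] = [-6, 2, 4] gives b = (3, -1, -2); then c[k] = T[0,0,k] / (a[0]·b[0]) = [-6, -6, 6] / 6 = (-1, -1, 1).
Expanding (2, 2, 3) (x) (3, -1, -2) (x) (-1, -1, 1) reproduces all 27 entries of T, so T = (2, 2, 3) (x) (3, -1, -2) (x) (-1, -1, 1) and rank(T) ≤ 1.
These bounds meet, so rank(T) = 1.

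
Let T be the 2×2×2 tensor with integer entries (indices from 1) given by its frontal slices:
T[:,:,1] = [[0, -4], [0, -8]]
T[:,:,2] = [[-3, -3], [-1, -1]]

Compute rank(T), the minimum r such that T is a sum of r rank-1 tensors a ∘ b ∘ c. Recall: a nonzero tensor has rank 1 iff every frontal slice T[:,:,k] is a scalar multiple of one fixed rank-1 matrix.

Lower bound: in the mode-2 unfolding of T (rows indexed by j, columns by (i,k)) the 2×2 minor on rows j ∈ {1, 2}, columns (i,k) ∈ {(1,1), (1,2)} is det [[0, -3], [-4, -3]] = -12 ≠ 0, so that unfolding has rank ≥ 2 and hence rank(T) ≥ 2 (CP rank is at least every unfolding rank, though it can be larger).
Upper bound: with S_k = T[:,:,k], the two rank-1 terms a₁b₁ᵀ, a₂b₂ᵀ are the rank-1 members of the pencil x·S₁ + y·S₂.
det(x·S₁ + y·S₂) is 20·xy = 20·(y)(x), vanishing at (x:y) = (1:0) and (0:1).
M₁ = S₁ = [[0, -4], [0, -8]] = (-4)·[1, 2][0, 1]ᵀ and M₂ = S₂ = [[-3, -3], [-1, -1]] = −[3, 1][1, 1]ᵀ, so take a₁ = [1, 2], b₁ = [0, 1], a₂ = [3, 1], b₂ = [1, 1].
Each slice is an integer combination of E₁ = a₁b₁ᵀ and E₂ = a₂b₂ᵀ: S₁ = −4·E₁, S₂ = −E₂; reading off coefficients, c₁ = [-4, 0] and c₂ = [0, -1].
Hence T = [1, 2] ∘ [0, 1] ∘ [-4, 0] + [3, 1] ∘ [1, 1] ∘ [0, -1], so rank(T) ≤ 2.
These bounds meet, so rank(T) = 2.

2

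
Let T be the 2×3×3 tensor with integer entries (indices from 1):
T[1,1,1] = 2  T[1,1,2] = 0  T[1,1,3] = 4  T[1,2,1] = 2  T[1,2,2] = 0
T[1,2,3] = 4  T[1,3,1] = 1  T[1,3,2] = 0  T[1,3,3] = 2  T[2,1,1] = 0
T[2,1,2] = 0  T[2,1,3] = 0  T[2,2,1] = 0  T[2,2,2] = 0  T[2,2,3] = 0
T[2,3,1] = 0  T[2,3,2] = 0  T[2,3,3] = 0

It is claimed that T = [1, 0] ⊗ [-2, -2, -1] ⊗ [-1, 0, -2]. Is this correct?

Yes

Reconstruct entrywise from the claimed factors. For example, T[1,1,1] = 2 and Σₗ aₗ[1]bₗ[1]cₗ[1] = (1)·(-2)·(-1) = 2; checking all 18 entries, every one matches. The claim holds.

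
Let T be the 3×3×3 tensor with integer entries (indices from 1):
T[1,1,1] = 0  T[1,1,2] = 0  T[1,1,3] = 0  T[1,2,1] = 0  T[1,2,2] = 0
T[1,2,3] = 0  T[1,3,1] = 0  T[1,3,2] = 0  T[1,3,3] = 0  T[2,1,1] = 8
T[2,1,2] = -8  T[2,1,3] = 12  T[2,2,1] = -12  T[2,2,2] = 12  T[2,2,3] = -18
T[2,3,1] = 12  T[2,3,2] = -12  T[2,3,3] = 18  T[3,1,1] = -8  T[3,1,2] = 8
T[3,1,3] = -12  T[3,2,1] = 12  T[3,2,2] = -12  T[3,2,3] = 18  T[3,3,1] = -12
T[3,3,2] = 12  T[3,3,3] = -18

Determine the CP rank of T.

Lower bound: T ≠ 0 (e.g. T[2,1,1] = 8), so rank(T) ≥ 1.
Upper bound: if T = a (x) b (x) c then every fibre of T is a multiple of the corresponding factor, so read the factors off the fibres through the nonzero entry T[2,1,1] = 8.
The mode-1 fibre T[:,1,1] = [0, 8, -8] gives a = (0, 1, -1) (primitive direction); the mode-2 fibre T[2,:,1] = [8, -12, 12] gives b = (2, -3, 3); then c[k] = T[2,1,k] / (a[2]·b[1]) = [8, -8, 12] / 2 = (4, -4, 6).
Expanding (0, 1, -1) (x) (2, -3, 3) (x) (4, -4, 6) reproduces all 27 entries of T, so T = (0, 1, -1) (x) (2, -3, 3) (x) (4, -4, 6) and rank(T) ≤ 1.
These bounds meet, so rank(T) = 1.

1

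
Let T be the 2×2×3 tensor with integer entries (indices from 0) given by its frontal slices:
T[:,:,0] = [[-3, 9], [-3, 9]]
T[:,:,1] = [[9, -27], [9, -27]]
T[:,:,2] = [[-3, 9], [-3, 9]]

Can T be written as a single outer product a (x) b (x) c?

Yes

If T = a (x) b (x) c then every fibre of T is a multiple of the corresponding factor, so read the factors off the fibres through the nonzero entry T[0,0,0] = -3.
The mode-1 fibre T[:,0,0] = [-3, -3] gives a = [1, 1] (primitive direction); the mode-2 fibre T[0,:,0] = [-3, 9] gives b = [1, -3]; then c[k] = T[0,0,k] / (a[0]·b[0]) = [-3, 9, -3] / 1 = [-3, 9, -3].
Expanding [1, 1] (x) [1, -3] (x) [-3, 9, -3] reproduces all 12 entries of T, so T = [1, 1] (x) [1, -3] (x) [-3, 9, -3] and rank(T) ≤ 1.
Equivalently every frontal slice T[:,:,k] is c[k] times the rank-1 matrix [1, 1] (x) [1, -3]. So T has rank 1 (it is nonzero).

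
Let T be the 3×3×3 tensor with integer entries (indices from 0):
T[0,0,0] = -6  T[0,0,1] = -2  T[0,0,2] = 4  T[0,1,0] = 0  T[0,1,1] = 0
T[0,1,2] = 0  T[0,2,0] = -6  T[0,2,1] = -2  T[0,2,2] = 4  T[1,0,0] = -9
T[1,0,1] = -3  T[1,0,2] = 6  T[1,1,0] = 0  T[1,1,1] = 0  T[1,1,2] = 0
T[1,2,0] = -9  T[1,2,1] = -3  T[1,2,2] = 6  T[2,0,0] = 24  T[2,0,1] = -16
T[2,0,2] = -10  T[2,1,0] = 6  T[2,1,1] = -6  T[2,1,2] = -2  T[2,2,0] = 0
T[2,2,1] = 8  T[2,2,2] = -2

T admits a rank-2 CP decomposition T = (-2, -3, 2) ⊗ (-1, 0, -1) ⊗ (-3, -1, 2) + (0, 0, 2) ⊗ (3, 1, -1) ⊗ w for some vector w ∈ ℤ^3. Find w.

Subtract the known terms from T to get the rank-1 residual R = (0, 0, 2) ⊗ (3, 1, -1) ⊗ w, so R[i,j,k] = a[i]·b[j]·w[k]. Pick indices with nonzero a[2]·b[0] = (2)·(3) = 6. Only the fibre through (2,0,·) is needed: R[2,0,:] = T[2,0,:] − Σₗ aₗ[2]bₗ[0]cₗ = [24, -16, -10] − (2)·(-1)·(-3, -1, 2) = [18, -18, -6]. Then w[k] = R[2,0,k] / 6 for each k, giving w = [18, -18, -6] / 6 = (3, -3, -1).

w = (3, -3, -1)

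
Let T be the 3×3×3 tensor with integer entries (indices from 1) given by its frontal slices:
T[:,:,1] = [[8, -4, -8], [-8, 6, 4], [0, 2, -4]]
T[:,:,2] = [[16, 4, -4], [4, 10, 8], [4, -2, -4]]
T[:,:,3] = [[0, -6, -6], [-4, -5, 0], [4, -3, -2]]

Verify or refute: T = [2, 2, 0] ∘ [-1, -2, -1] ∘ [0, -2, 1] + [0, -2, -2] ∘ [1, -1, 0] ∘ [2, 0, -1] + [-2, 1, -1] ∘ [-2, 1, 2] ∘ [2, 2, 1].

No

Reconstruct entry (1,1,2) from the claimed factors: Σₗ aₗ[1]bₗ[1]cₗ[2] = (2)·(-1)·(-2) + (0)·(1)·(0) + (-2)·(-2)·(2) = 12, but T[1,1,2] = 16. The claim is false.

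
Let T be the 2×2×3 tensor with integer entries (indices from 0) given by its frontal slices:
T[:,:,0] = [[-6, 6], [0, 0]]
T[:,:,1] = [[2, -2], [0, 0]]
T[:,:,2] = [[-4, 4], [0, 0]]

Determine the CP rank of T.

Lower bound: T ≠ 0 (e.g. T[0,0,0] = -6), so rank(T) ≥ 1.
Upper bound: if T = a ⊗ b ⊗ c then every fibre of T is a multiple of the corresponding factor, so read the factors off the fibres through the nonzero entry T[0,0,0] = -6.
The mode-1 fibre T[:,0,0] = [-6, 0] gives a = [1, 0] (primitive direction); the mode-2 fibre T[0,:,0] = [-6, 6] gives b = [1, -1]; then c[k] = T[0,0,k] / (a[0]·b[0]) = [-6, 2, -4] / 1 = [-6, 2, -4].
Expanding [1, 0] ⊗ [1, -1] ⊗ [-6, 2, -4] reproduces all 12 entries of T, so T = [1, 0] ⊗ [1, -1] ⊗ [-6, 2, -4] and rank(T) ≤ 1.
These bounds meet, so rank(T) = 1.

1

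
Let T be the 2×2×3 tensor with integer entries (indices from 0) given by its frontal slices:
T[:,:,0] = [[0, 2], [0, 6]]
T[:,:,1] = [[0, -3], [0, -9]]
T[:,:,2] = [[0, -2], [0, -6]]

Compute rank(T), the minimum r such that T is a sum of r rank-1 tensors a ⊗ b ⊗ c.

1

Lower bound: T ≠ 0 (e.g. T[0,1,0] = 2), so rank(T) ≥ 1.
Upper bound: if T = a ⊗ b ⊗ c then every fibre of T is a multiple of the corresponding factor, so read the factors off the fibres through the nonzero entry T[0,1,0] = 2.
The mode-1 fibre T[:,1,0] = [2, 6] gives a = [1, 3] (primitive direction); the mode-2 fibre T[0,:,0] = [0, 2] gives b = [0, 1]; then c[k] = T[0,1,k] / (a[0]·b[1]) = [2, -3, -2] / 1 = [2, -3, -2].
Expanding [1, 3] ⊗ [0, 1] ⊗ [2, -3, -2] reproduces all 12 entries of T, so T = [1, 3] ⊗ [0, 1] ⊗ [2, -3, -2] and rank(T) ≤ 1.
These bounds meet, so rank(T) = 1.
Check entry T[0,0,1] = 0: (1)·(0)·(-3) = 0.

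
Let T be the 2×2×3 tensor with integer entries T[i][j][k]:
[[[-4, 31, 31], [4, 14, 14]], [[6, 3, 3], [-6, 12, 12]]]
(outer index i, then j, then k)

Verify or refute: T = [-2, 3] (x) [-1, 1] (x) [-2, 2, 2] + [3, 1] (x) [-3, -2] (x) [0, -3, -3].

Reconstruct entrywise from the claimed factors. For example, T[1,1,0] = -6 and Σₗ aₗ[1]bₗ[1]cₗ[0] = (3)·(1)·(-2) + (1)·(-2)·(0) = -6; checking all 12 entries, every one matches. The claim holds.

Yes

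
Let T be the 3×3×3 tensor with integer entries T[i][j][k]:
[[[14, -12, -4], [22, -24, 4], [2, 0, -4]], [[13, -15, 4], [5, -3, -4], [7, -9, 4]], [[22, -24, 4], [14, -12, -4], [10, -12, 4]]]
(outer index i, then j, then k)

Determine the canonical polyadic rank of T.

2

Lower bound: the mode-2 unfolding of T (rows indexed by j, columns by (i,k) = (0,0), (0,1), (0,2), (1,0), (1,1), (1,2), (2,0), (2,1), (2,2)) is [[14, -12, -4, 13, -15, 4, 22, -24, 4], [22, -24, 4, 5, -3, -4, 14, -12, -4], [2, 0, -4, 7, -9, 4, 10, -12, 4]].
There the 2×2 minor on rows j ∈ {0, 1}, columns (i,k) ∈ {(0,0), (0,1)} is det [[14, -12], [22, -24]] = -72 ≠ 0, so this unfolding has rank ≥ 2; CP rank is at least every unfolding rank, so rank(T) ≥ 2. (Unfolding ranks only ever bound the CP rank from below — rank(T) can be strictly larger than all of them — so the matching upper bound has to come from an explicit 2-term decomposition.)
Upper bound — finding two terms. Write S_k = T[:,:,k] for the frontal slices: S₀ = [[14, 22, 2], [13, 5, 7], [22, 14, 10]], S₁ = [[-12, -24, 0], [-15, -3, -9], [-24, -12, -12]], S₂ = [[-4, 4, -4], [4, -4, 4], [4, -4, 4]].
If T = a₁ ⊗ b₁ ⊗ c₁ + a₂ ⊗ b₂ ⊗ c₂ then each S_k = c₁[k]·a₁b₁ᵀ + c₂[k]·a₂b₂ᵀ. S₀ and S₁ are linearly independent, so a₁b₁ᵀ and a₂b₂ᵀ must span the same plane of matrices: they are the rank-1 matrices of the form x·S₀ + y·S₁.
The 2×2 minor of x·S₀ + y·S₁ on rows {0,1}, columns {0,1} is −216·x² + 540·xy − 324·y² = (-108)·(2·x − 3·y)(x − y), vanishing at (x:y) = (3:2) and (1:1).
M₁ = 3·S₀ + 2·S₁ = [[18, 18, 6], [9, 9, 3], [18, 18, 6]] = 3·[2, 1, 2][3, 3, 1]ᵀ and M₂ = S₀ + S₁ = [[2, -2, 2], [-2, 2, -2], [-2, 2, -2]] = 2·[1, -1, -1][1, -1, 1]ᵀ, so take a₁ = [2, 1, 2], b₁ = [3, 3, 1], a₂ = [1, -1, -1], b₂ = [1, -1, 1].
Each slice is an integer combination of E₁ = a₁b₁ᵀ and E₂ = a₂b₂ᵀ: S₀ = 3·E₁ − 4·E₂, S₁ = −3·E₁ + 6·E₂, S₂ = −4·E₂; reading off coefficients, c₁ = [3, -3, 0] and c₂ = [-4, 6, -4].
Hence T = [2, 1, 2] ⊗ [3, 3, 1] ⊗ [3, -3, 0] + [1, -1, -1] ⊗ [1, -1, 1] ⊗ [-4, 6, -4], so rank(T) ≤ 2.
These bounds meet, so rank(T) = 2.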